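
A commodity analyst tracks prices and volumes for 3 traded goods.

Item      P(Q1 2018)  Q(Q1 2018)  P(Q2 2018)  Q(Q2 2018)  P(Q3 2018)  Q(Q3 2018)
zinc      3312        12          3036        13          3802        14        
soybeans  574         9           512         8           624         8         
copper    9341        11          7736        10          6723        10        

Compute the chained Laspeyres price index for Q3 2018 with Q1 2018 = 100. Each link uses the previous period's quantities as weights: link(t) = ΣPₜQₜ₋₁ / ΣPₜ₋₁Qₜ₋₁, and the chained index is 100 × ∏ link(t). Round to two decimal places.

85.93

Link Q1 2018→Q2 2018:
ΣP(Q2 2018)Q(Q1 2018) = 3036×12 + 512×9 + 7736×11 = 36432 + 4608 + 85096 = 126136
ΣP(Q1 2018)Q(Q1 2018) = 3312×12 + 574×9 + 9341×11 = 39744 + 5166 + 102751 = 147661
link = 126136/147661 = 0.854227
Link Q2 2018→Q3 2018:
ΣP(Q3 2018)Q(Q2 2018) = 3802×13 + 624×8 + 6723×10 = 49426 + 4992 + 67230 = 121648
ΣP(Q2 2018)Q(Q2 2018) = 3036×13 + 512×8 + 7736×10 = 39468 + 4096 + 77360 = 120924
link = 121648/120924 = 1.005987
Chained index = 100 × 0.854227 × 1.005987 = 85.9341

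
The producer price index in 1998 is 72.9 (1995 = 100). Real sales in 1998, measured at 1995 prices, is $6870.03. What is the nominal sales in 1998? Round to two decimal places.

5008.25

Nominal = Real × (Index/100) = 6870.03 × (72.9/100)
        = 6870.03 × 0.729 = 5008.2519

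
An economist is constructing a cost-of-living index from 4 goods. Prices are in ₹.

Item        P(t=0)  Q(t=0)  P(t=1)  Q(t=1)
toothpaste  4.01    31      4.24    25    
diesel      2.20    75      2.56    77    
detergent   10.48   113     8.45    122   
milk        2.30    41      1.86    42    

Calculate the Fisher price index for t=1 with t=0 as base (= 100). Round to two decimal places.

86.12

Laspeyres component (base-period weights):
ΣP(t=1)Q(t=0) = 4.24×31 + 2.56×75 + 8.45×113 + 1.86×41 = 131.44 + 192 + 954.85 + 76.26 = 1354.55
ΣP(t=0)Q(t=0) = 4.01×31 + 2.20×75 + 10.48×113 + 2.30×41 = 124.31 + 165 + 1184.24 + 94.3 = 1567.85
L = 1354.55 / 1567.85 × 100 = 86.3954
Paasche component (current-period weights):
ΣP(t=1)Q(t=1) = 4.24×25 + 2.56×77 + 8.45×122 + 1.86×42 = 106 + 197.12 + 1030.9 + 78.12 = 1412.14
ΣP(t=0)Q(t=1) = 4.01×25 + 2.20×77 + 10.48×122 + 2.30×42 = 100.25 + 169.4 + 1278.56 + 96.6 = 1644.81
P = 1412.14 / 1644.81 × 100 = 85.8543
Fisher = √(L × P) = √(86.3954 × 85.8543) = 86.1244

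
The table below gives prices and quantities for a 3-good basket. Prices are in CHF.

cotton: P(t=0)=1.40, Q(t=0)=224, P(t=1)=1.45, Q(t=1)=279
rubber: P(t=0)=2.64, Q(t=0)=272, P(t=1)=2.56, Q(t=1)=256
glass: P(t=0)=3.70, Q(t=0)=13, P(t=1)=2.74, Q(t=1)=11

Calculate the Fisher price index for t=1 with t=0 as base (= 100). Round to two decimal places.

Laspeyres component (base-period weights):
ΣP(t=1)Q(t=0) = 1.45×224 + 2.56×272 + 2.74×13 = 324.8 + 696.32 + 35.62 = 1056.74
ΣP(t=0)Q(t=0) = 1.40×224 + 2.64×272 + 3.70×13 = 313.6 + 718.08 + 48.1 = 1079.78
L = 1056.74 / 1079.78 × 100 = 97.8662
Paasche component (current-period weights):
ΣP(t=1)Q(t=1) = 1.45×279 + 2.56×256 + 2.74×11 = 404.55 + 655.36 + 30.14 = 1090.05
ΣP(t=0)Q(t=1) = 1.40×279 + 2.64×256 + 3.70×11 = 390.6 + 675.84 + 40.7 = 1107.14
P = 1090.05 / 1107.14 × 100 = 98.4564
Fisher = √(L × P) = √(97.8662 × 98.4564) = 98.1609

98.16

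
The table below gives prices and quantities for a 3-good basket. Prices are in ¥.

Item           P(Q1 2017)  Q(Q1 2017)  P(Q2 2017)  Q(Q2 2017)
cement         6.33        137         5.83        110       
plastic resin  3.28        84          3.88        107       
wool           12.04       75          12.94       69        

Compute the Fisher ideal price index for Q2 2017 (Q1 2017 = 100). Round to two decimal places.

103.10

Laspeyres component (base-period weights):
ΣP(Q2 2017)Q(Q1 2017) = 5.83×137 + 3.88×84 + 12.94×75 = 798.71 + 325.92 + 970.5 = 2095.13
ΣP(Q1 2017)Q(Q1 2017) = 6.33×137 + 3.28×84 + 12.04×75 = 867.21 + 275.52 + 903 = 2045.73
L = 2095.13 / 2045.73 × 100 = 102.4148
Paasche component (current-period weights):
ΣP(Q2 2017)Q(Q2 2017) = 5.83×110 + 3.88×107 + 12.94×69 = 641.3 + 415.16 + 892.86 = 1949.32
ΣP(Q1 2017)Q(Q2 2017) = 6.33×110 + 3.28×107 + 12.04×69 = 696.3 + 350.96 + 830.76 = 1878.02
P = 1949.32 / 1878.02 × 100 = 103.7966
Fisher = √(L × P) = √(102.4148 × 103.7966) = 103.1034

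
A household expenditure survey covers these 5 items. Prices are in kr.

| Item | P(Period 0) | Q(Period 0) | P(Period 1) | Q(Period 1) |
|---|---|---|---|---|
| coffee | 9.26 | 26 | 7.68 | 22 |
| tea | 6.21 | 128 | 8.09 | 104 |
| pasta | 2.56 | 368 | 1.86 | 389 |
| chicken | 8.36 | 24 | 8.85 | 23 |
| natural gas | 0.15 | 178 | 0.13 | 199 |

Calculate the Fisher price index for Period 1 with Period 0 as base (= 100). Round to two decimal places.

Laspeyres component (base-period weights):
ΣP(Period 1)Q(Period 0) = 7.68×26 + 8.09×128 + 1.86×368 + 8.85×24 + 0.13×178 = 199.68 + 1035.52 + 684.48 + 212.4 + 23.14 = 2155.22
ΣP(Period 0)Q(Period 0) = 9.26×26 + 6.21×128 + 2.56×368 + 8.36×24 + 0.15×178 = 240.76 + 794.88 + 942.08 + 200.64 + 26.7 = 2205.06
L = 2155.22 / 2205.06 × 100 = 97.7397
Paasche component (current-period weights):
ΣP(Period 1)Q(Period 1) = 7.68×22 + 8.09×104 + 1.86×389 + 8.85×23 + 0.13×199 = 168.96 + 841.36 + 723.54 + 203.55 + 25.87 = 1963.28
ΣP(Period 0)Q(Period 1) = 9.26×22 + 6.21×104 + 2.56×389 + 8.36×23 + 0.15×199 = 203.72 + 645.84 + 995.84 + 192.28 + 29.85 = 2067.53
P = 1963.28 / 2067.53 × 100 = 94.9578
Fisher = √(L × P) = √(97.7397 × 94.9578) = 96.3387

96.34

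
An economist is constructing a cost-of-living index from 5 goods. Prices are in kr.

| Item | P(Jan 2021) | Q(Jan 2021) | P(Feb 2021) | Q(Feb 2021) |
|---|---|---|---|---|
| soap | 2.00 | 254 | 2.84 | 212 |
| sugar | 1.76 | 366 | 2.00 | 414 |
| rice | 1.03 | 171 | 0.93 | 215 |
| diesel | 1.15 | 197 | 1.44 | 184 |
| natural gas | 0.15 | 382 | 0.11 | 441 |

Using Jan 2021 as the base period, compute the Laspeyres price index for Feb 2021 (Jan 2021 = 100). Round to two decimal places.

120.22

Laspeyres price index uses base-period quantities as weights.
ΣP(Feb 2021)·Q(Jan 2021) = 2.84×254 + 2.00×366 + 0.93×171 + 1.44×197 + 0.11×382 = 721.36 + 732 + 159.03 + 283.68 + 42.02 = 1938.09
ΣP(Jan 2021)·Q(Jan 2021) = 2.00×254 + 1.76×366 + 1.03×171 + 1.15×197 + 0.15×382 = 508 + 644.16 + 176.13 + 226.55 + 57.3 = 1612.14
Index = 1938.09 / 1612.14 × 100 = 120.2185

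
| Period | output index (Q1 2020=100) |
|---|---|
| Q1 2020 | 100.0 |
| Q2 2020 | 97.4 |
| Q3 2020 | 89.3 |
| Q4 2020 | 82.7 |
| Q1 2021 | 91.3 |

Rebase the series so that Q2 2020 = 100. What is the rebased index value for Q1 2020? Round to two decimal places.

Rebased(Q1 2020) = 100.0 / 97.4 × 100 = 102.6694

102.67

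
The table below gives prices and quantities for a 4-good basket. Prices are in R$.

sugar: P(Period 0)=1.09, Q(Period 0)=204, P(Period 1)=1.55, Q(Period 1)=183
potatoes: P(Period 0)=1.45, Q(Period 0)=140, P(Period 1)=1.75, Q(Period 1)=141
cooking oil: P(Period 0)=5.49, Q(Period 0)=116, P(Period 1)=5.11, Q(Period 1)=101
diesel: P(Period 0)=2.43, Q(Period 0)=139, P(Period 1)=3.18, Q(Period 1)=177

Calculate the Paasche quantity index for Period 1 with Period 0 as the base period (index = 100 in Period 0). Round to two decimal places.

Paasche quantity index uses current-period prices as weights.
ΣP(Period 1)·Q(Period 1) = 1.55×183 + 1.75×141 + 5.11×101 + 3.18×177 = 283.65 + 246.75 + 516.11 + 562.86 = 1609.37
ΣP(Period 1)·Q(Period 0) = 1.55×204 + 1.75×140 + 5.11×116 + 3.18×139 = 316.2 + 245 + 592.76 + 442.02 = 1595.98
Index = 1609.37 / 1595.98 × 100 = 100.8390

100.84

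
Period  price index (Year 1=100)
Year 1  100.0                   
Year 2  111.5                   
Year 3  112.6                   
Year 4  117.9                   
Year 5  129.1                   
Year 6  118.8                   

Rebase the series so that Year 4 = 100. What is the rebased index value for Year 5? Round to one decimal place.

Rebased(Year 5) = 129.1 / 117.9 × 100 = 109.4996

109.5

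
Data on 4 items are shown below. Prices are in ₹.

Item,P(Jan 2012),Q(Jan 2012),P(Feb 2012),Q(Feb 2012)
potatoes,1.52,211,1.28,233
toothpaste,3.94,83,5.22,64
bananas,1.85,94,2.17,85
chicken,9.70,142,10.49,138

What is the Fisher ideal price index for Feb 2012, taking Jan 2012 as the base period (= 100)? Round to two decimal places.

108.36

Laspeyres component (base-period weights):
ΣP(Feb 2012)Q(Jan 2012) = 1.28×211 + 5.22×83 + 2.17×94 + 10.49×142 = 270.08 + 433.26 + 203.98 + 1489.58 = 2396.9
ΣP(Jan 2012)Q(Jan 2012) = 1.52×211 + 3.94×83 + 1.85×94 + 9.70×142 = 320.72 + 327.02 + 173.9 + 1377.4 = 2199.04
L = 2396.9 / 2199.04 × 100 = 108.9976
Paasche component (current-period weights):
ΣP(Feb 2012)Q(Feb 2012) = 1.28×233 + 5.22×64 + 2.17×85 + 10.49×138 = 298.24 + 334.08 + 184.45 + 1447.62 = 2264.39
ΣP(Jan 2012)Q(Feb 2012) = 1.52×233 + 3.94×64 + 1.85×85 + 9.70×138 = 354.16 + 252.16 + 157.25 + 1338.6 = 2102.17
P = 2264.39 / 2102.17 × 100 = 107.7168
Fisher = √(L × P) = √(108.9976 × 107.7168) = 108.3553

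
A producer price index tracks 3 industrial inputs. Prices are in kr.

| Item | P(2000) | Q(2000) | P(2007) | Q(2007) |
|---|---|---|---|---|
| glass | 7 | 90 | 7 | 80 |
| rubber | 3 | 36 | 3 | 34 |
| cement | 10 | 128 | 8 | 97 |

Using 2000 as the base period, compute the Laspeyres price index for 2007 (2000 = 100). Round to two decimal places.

87.31

Laspeyres price index uses base-period quantities as weights.
ΣP(2007)·Q(2000) = 7×90 + 3×36 + 8×128 = 630 + 108 + 1024 = 1762
ΣP(2000)·Q(2000) = 7×90 + 3×36 + 10×128 = 630 + 108 + 1280 = 2018
Index = 1762 / 2018 × 100 = 87.3142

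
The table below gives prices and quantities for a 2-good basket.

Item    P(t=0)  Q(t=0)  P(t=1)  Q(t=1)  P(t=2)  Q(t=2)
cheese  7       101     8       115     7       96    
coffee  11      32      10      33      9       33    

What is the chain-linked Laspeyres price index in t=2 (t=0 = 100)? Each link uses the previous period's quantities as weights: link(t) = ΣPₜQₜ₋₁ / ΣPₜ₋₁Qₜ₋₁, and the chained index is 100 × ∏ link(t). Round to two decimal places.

Link t=0→t=1:
ΣP(t=1)Q(t=0) = 8×101 + 10×32 = 808 + 320 = 1128
ΣP(t=0)Q(t=0) = 7×101 + 11×32 = 707 + 352 = 1059
link = 1128/1059 = 1.065156
Link t=1→t=2:
ΣP(t=2)Q(t=1) = 7×115 + 9×33 = 805 + 297 = 1102
ΣP(t=1)Q(t=1) = 8×115 + 10×33 = 920 + 330 = 1250
link = 1102/1250 = 0.881600
Chained index = 100 × 1.065156 × 0.881600 = 93.9041

93.90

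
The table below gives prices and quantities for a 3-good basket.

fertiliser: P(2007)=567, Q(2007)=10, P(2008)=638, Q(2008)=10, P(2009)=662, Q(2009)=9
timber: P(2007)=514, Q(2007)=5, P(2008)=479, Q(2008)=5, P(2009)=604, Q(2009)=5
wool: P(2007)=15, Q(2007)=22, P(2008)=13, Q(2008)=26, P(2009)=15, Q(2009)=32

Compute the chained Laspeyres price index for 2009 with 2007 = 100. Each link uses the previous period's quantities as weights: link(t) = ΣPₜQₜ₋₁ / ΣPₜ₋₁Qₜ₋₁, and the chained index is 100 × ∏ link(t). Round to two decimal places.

116.37

Link 2007→2008:
ΣP(2008)Q(2007) = 638×10 + 479×5 + 13×22 = 6380 + 2395 + 286 = 9061
ΣP(2007)Q(2007) = 567×10 + 514×5 + 15×22 = 5670 + 2570 + 330 = 8570
link = 9061/8570 = 1.057293
Link 2008→2009:
ΣP(2009)Q(2008) = 662×10 + 604×5 + 15×26 = 6620 + 3020 + 390 = 10030
ΣP(2008)Q(2008) = 638×10 + 479×5 + 13×26 = 6380 + 2395 + 338 = 9113
link = 10030/9113 = 1.100625
Chained index = 100 × 1.057293 × 1.100625 = 116.3683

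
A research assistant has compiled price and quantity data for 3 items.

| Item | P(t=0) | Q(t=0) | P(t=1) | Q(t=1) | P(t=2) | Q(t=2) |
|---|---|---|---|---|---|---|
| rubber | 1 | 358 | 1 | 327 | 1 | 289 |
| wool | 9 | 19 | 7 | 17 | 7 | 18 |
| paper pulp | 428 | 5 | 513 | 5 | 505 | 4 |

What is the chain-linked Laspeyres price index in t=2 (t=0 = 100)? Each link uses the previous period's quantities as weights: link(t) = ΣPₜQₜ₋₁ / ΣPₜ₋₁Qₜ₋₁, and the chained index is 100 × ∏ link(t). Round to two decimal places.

Link t=0→t=1:
ΣP(t=1)Q(t=0) = 1×358 + 7×19 + 513×5 = 358 + 133 + 2565 = 3056
ΣP(t=0)Q(t=0) = 1×358 + 9×19 + 428×5 = 358 + 171 + 2140 = 2669
link = 3056/2669 = 1.144998
Link t=1→t=2:
ΣP(t=2)Q(t=1) = 1×327 + 7×17 + 505×5 = 327 + 119 + 2525 = 2971
ΣP(t=1)Q(t=1) = 1×327 + 7×17 + 513×5 = 327 + 119 + 2565 = 3011
link = 2971/3011 = 0.986715
Chained index = 100 × 1.144998 × 0.986715 = 112.9787

112.98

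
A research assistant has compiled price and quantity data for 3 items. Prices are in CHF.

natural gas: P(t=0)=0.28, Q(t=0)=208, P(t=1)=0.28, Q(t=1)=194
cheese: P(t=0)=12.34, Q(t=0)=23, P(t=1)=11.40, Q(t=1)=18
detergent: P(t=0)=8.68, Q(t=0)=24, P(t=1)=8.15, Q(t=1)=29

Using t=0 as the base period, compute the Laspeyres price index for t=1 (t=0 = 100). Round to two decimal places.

Laspeyres price index uses base-period quantities as weights.
ΣP(t=1)·Q(t=0) = 0.28×208 + 11.40×23 + 8.15×24 = 58.24 + 262.2 + 195.6 = 516.04
ΣP(t=0)·Q(t=0) = 0.28×208 + 12.34×23 + 8.68×24 = 58.24 + 283.82 + 208.32 = 550.38
Index = 516.04 / 550.38 × 100 = 93.7607

93.76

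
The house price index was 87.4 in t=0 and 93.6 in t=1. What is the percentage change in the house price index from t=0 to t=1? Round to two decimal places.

Change = (93.6 − 87.4) / 87.4 × 100
       = 6.2 / 87.4 × 100 = 7.0938%

7.09%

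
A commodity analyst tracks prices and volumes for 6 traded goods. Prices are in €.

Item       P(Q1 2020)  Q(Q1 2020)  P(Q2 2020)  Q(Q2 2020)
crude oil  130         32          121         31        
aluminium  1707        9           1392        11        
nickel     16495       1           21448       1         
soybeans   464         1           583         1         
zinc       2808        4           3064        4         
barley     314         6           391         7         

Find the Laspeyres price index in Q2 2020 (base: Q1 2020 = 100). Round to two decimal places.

106.93

Laspeyres price index uses base-period quantities as weights.
ΣP(Q2 2020)·Q(Q1 2020) = 121×32 + 1392×9 + 21448×1 + 583×1 + 3064×4 + 391×6 = 3872 + 12528 + 21448 + 583 + 12256 + 2346 = 53033
ΣP(Q1 2020)·Q(Q1 2020) = 130×32 + 1707×9 + 16495×1 + 464×1 + 2808×4 + 314×6 = 4160 + 15363 + 16495 + 464 + 11232 + 1884 = 49598
Index = 53033 / 49598 × 100 = 106.9257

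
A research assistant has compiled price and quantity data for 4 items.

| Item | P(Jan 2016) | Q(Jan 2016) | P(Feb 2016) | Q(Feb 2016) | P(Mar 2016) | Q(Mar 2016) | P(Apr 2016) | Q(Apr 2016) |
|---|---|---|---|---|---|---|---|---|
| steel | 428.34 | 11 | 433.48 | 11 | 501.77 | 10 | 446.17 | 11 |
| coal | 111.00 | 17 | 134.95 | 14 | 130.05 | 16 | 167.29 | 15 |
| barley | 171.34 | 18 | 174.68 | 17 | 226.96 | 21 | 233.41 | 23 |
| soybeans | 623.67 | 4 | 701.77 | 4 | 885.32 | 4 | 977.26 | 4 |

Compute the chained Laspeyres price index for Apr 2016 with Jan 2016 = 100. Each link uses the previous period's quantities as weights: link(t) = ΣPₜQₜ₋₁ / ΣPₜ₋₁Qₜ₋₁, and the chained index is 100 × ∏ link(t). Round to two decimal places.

Link Jan 2016→Feb 2016:
ΣP(Feb 2016)Q(Jan 2016) = 433.48×11 + 134.95×17 + 174.68×18 + 701.77×4 = 4768.28 + 2294.15 + 3144.24 + 2807.08 = 13013.75
ΣP(Jan 2016)Q(Jan 2016) = 428.34×11 + 111.00×17 + 171.34×18 + 623.67×4 = 4711.74 + 1887 + 3084.12 + 2494.68 = 12177.54
link = 13013.75/12177.54 = 1.068668
Link Feb 2016→Mar 2016:
ΣP(Mar 2016)Q(Feb 2016) = 501.77×11 + 130.05×14 + 226.96×17 + 885.32×4 = 5519.47 + 1820.7 + 3858.32 + 3541.28 = 14739.77
ΣP(Feb 2016)Q(Feb 2016) = 433.48×11 + 134.95×14 + 174.68×17 + 701.77×4 = 4768.28 + 1889.3 + 2969.56 + 2807.08 = 12434.22
link = 14739.77/12434.22 = 1.185420
Link Mar 2016→Apr 2016:
ΣP(Apr 2016)Q(Mar 2016) = 446.17×10 + 167.29×16 + 233.41×21 + 977.26×4 = 4461.7 + 2676.64 + 4901.61 + 3909.04 = 15948.99
ΣP(Mar 2016)Q(Mar 2016) = 501.77×10 + 130.05×16 + 226.96×21 + 885.32×4 = 5017.7 + 2080.8 + 4766.16 + 3541.28 = 15405.94
link = 15948.99/15405.94 = 1.035249
Chained index = 100 × 1.068668 × 1.185420 × 1.035249 = 131.1475

131.15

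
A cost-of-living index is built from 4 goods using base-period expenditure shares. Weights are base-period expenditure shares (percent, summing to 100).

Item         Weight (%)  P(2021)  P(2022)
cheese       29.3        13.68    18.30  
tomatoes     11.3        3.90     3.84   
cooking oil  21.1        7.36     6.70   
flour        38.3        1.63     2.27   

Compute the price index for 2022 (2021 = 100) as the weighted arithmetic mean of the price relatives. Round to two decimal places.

122.87

cheese: 29.3 × (18.30/13.68) = 29.3 × 1.337719 = 39.1952
tomatoes: 11.3 × (3.84/3.90) = 11.3 × 0.984615 = 11.1262
cooking oil: 21.1 × (6.70/7.36) = 21.1 × 0.910326 = 19.2079
flour: 38.3 × (2.27/1.63) = 38.3 × 1.392638 = 53.3380
Index = Σ wᵢ·(p₁ᵢ/p₀ᵢ) = 39.1952 + 11.1262 + 19.2079 + 53.3380 = 122.8672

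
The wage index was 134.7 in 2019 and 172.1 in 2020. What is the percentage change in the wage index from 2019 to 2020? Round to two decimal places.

Change = (172.1 − 134.7) / 134.7 × 100
       = 37.4 / 134.7 × 100 = 27.7654%

27.77%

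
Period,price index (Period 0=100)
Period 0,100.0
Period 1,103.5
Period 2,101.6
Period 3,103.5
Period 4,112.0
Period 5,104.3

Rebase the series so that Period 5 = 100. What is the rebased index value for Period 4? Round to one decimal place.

107.4

Rebased(Period 4) = 112.0 / 104.3 × 100 = 107.3826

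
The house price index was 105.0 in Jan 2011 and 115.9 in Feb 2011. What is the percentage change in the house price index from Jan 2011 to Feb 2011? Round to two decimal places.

10.38%

Change = (115.9 − 105.0) / 105.0 × 100
       = 10.9 / 105.0 × 100 = 10.3810%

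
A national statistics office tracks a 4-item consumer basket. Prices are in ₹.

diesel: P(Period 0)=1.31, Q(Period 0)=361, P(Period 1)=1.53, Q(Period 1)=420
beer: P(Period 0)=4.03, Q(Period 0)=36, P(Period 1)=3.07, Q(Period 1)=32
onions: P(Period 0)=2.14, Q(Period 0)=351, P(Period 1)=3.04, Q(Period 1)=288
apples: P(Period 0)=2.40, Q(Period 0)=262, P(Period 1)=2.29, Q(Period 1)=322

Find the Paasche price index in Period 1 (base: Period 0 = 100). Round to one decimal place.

113.8

Paasche price index uses current-period quantities as weights.
ΣP(Period 1)·Q(Period 1) = 1.53×420 + 3.07×32 + 3.04×288 + 2.29×322 = 642.6 + 98.24 + 875.52 + 737.38 = 2353.74
ΣP(Period 0)·Q(Period 1) = 1.31×420 + 4.03×32 + 2.14×288 + 2.40×322 = 550.2 + 128.96 + 616.32 + 772.8 = 2068.28
Index = 2353.74 / 2068.28 × 100 = 113.8018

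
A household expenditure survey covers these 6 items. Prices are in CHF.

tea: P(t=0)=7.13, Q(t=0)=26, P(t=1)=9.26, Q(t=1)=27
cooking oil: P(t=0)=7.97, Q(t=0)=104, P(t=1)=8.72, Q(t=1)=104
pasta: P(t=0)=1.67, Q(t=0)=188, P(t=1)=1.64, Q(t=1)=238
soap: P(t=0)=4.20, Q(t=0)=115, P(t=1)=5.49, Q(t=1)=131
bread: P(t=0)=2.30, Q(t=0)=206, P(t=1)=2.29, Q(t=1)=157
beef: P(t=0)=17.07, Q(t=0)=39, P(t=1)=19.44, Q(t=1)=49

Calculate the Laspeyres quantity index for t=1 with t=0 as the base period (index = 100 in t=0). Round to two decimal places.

Laspeyres quantity index uses base-period prices as weights.
ΣP(t=0)·Q(t=1) = 7.13×27 + 7.97×104 + 1.67×238 + 4.20×131 + 2.30×157 + 17.07×49 = 192.51 + 828.88 + 397.46 + 550.2 + 361.1 + 836.43 = 3166.58
ΣP(t=0)·Q(t=0) = 7.13×26 + 7.97×104 + 1.67×188 + 4.20×115 + 2.30×206 + 17.07×39 = 185.38 + 828.88 + 313.96 + 483 + 473.8 + 665.73 = 2950.75
Index = 3166.58 / 2950.75 × 100 = 107.3144

107.31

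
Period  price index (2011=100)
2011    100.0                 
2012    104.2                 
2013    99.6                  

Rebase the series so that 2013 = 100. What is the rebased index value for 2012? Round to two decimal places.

Rebased(2012) = 104.2 / 99.6 × 100 = 104.6185

104.62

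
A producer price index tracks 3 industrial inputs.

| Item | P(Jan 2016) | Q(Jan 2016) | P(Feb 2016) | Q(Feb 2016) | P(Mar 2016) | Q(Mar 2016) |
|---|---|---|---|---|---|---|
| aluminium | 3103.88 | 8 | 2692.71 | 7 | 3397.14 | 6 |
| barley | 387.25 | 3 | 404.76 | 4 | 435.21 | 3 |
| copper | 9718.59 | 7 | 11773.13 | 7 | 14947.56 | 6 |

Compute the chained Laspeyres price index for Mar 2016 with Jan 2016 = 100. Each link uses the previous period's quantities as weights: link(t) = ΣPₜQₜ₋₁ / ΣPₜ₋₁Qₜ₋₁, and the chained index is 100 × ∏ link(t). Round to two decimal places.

141.51

Link Jan 2016→Feb 2016:
ΣP(Feb 2016)Q(Jan 2016) = 2692.71×8 + 404.76×3 + 11773.13×7 = 21541.68 + 1214.28 + 82411.91 = 105167.87
ΣP(Jan 2016)Q(Jan 2016) = 3103.88×8 + 387.25×3 + 9718.59×7 = 24831.04 + 1161.75 + 68030.13 = 94022.92
link = 105167.87/94022.92 = 1.118534
Link Feb 2016→Mar 2016:
ΣP(Mar 2016)Q(Feb 2016) = 3397.14×7 + 435.21×4 + 14947.56×7 = 23779.98 + 1740.84 + 104632.92 = 130153.74
ΣP(Feb 2016)Q(Feb 2016) = 2692.71×7 + 404.76×4 + 11773.13×7 = 18848.97 + 1619.04 + 82411.91 = 102879.92
link = 130153.74/102879.92 = 1.265103
Chained index = 100 × 1.118534 × 1.265103 = 141.5062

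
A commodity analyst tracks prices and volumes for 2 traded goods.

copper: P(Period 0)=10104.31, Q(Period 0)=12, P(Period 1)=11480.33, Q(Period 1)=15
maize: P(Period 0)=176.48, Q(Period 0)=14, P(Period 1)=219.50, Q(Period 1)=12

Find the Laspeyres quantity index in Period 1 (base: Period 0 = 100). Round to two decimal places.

124.22

Laspeyres quantity index uses base-period prices as weights.
ΣP(Period 0)·Q(Period 1) = 10104.31×15 + 176.48×12 = 151564.65 + 2117.76 = 153682.41
ΣP(Period 0)·Q(Period 0) = 10104.31×12 + 176.48×14 = 121251.72 + 2470.72 = 123722.44
Index = 153682.41 / 123722.44 × 100 = 124.2155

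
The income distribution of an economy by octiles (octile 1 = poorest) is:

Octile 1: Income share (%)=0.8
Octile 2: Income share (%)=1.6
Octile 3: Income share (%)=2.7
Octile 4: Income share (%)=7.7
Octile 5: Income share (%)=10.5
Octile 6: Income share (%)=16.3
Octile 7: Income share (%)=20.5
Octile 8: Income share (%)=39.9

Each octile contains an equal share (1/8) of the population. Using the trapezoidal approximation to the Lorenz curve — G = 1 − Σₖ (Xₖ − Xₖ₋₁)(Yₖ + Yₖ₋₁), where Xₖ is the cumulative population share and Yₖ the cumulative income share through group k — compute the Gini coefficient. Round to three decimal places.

Cumulative income shares Yₖ: 0.0080, 0.0240, 0.0510, 0.1280, 0.2330, 0.3960, 0.6010, 1.0000
Σ (Xₖ−Xₖ₋₁)(Yₖ+Yₖ₋₁) = (1/8)(0.0080+0.0000) + (1/8)(0.0240+0.0080) + (1/8)(0.0510+0.0240) + (1/8)(0.1280+0.0510) + (1/8)(0.2330+0.1280) + (1/8)(0.3960+0.2330) + (1/8)(0.6010+0.3960) + (1/8)(1.0000+0.6010)
  = 0.0010 + 0.0040 + 0.0094 + 0.0224 + 0.0451 + 0.0786 + 0.1246 + 0.2001 = 0.4853
G = 1 − 0.4853 = 0.5148

0.515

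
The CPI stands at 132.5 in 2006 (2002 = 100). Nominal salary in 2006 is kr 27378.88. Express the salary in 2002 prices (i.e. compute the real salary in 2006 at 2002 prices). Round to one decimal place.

20663.3

Real = Nominal ÷ (Index/100) = 27378.88 ÷ (132.5/100)
     = 27378.88 ÷ 1.325 = 20663.3057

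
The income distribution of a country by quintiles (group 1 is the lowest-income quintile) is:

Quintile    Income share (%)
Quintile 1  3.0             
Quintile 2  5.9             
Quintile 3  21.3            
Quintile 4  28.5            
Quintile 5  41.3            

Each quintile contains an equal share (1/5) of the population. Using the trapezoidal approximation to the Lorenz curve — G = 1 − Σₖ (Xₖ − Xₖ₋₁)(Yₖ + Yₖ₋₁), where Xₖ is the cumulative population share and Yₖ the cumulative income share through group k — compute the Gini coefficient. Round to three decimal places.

0.397

Cumulative income shares Yₖ: 0.0300, 0.0890, 0.3020, 0.5870, 1.0000
Σ (Xₖ−Xₖ₋₁)(Yₖ+Yₖ₋₁) = (1/5)(0.0300+0.0000) + (1/5)(0.0890+0.0300) + (1/5)(0.3020+0.0890) + (1/5)(0.5870+0.3020) + (1/5)(1.0000+0.5870)
  = 0.0060 + 0.0238 + 0.0782 + 0.1778 + 0.3174 = 0.6032
G = 1 − 0.6032 = 0.3968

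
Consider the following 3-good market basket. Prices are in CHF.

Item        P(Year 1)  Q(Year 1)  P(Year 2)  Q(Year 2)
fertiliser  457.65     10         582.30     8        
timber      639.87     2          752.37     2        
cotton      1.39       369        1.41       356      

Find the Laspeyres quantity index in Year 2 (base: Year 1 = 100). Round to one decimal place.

85.3

Laspeyres quantity index uses base-period prices as weights.
ΣP(Year 1)·Q(Year 2) = 457.65×8 + 639.87×2 + 1.39×356 = 3661.2 + 1279.74 + 494.84 = 5435.78
ΣP(Year 1)·Q(Year 1) = 457.65×10 + 639.87×2 + 1.39×369 = 4576.5 + 1279.74 + 512.91 = 6369.15
Index = 5435.78 / 6369.15 × 100 = 85.3455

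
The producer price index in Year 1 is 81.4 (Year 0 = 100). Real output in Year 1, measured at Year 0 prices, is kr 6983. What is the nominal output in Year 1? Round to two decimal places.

5684.16

Nominal = Real × (Index/100) = 6983 × (81.4/100)
        = 6983 × 0.814 = 5684.1620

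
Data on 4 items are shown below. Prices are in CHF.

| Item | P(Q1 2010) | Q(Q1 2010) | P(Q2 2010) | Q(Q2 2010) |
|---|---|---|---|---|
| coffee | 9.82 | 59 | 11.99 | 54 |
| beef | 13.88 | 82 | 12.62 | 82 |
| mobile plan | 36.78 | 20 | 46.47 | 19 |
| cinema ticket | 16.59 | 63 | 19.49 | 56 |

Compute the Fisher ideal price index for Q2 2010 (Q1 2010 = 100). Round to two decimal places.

111.20

Laspeyres component (base-period weights):
ΣP(Q2 2010)Q(Q1 2010) = 11.99×59 + 12.62×82 + 46.47×20 + 19.49×63 = 707.41 + 1034.84 + 929.4 + 1227.87 = 3899.52
ΣP(Q1 2010)Q(Q1 2010) = 9.82×59 + 13.88×82 + 36.78×20 + 16.59×63 = 579.38 + 1138.16 + 735.6 + 1045.17 = 3498.31
L = 3899.52 / 3498.31 × 100 = 111.4687
Paasche component (current-period weights):
ΣP(Q2 2010)Q(Q2 2010) = 11.99×54 + 12.62×82 + 46.47×19 + 19.49×56 = 647.46 + 1034.84 + 882.93 + 1091.44 = 3656.67
ΣP(Q1 2010)Q(Q2 2010) = 9.82×54 + 13.88×82 + 36.78×19 + 16.59×56 = 530.28 + 1138.16 + 698.82 + 929.04 = 3296.3
P = 3656.67 / 3296.3 × 100 = 110.9326
Fisher = √(L × P) = √(111.4687 × 110.9326) = 111.2003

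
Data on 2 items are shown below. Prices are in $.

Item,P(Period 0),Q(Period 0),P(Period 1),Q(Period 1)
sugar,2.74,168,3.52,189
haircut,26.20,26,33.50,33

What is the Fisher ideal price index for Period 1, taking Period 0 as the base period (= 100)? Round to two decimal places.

128.10

Laspeyres component (base-period weights):
ΣP(Period 1)Q(Period 0) = 3.52×168 + 33.50×26 = 591.36 + 871 = 1462.36
ΣP(Period 0)Q(Period 0) = 2.74×168 + 26.20×26 = 460.32 + 681.2 = 1141.52
L = 1462.36 / 1141.52 × 100 = 128.1064
Paasche component (current-period weights):
ΣP(Period 1)Q(Period 1) = 3.52×189 + 33.50×33 = 665.28 + 1105.5 = 1770.78
ΣP(Period 0)Q(Period 1) = 2.74×189 + 26.20×33 = 517.86 + 864.6 = 1382.46
P = 1770.78 / 1382.46 × 100 = 128.0891
Fisher = √(L × P) = √(128.1064 × 128.0891) = 128.0977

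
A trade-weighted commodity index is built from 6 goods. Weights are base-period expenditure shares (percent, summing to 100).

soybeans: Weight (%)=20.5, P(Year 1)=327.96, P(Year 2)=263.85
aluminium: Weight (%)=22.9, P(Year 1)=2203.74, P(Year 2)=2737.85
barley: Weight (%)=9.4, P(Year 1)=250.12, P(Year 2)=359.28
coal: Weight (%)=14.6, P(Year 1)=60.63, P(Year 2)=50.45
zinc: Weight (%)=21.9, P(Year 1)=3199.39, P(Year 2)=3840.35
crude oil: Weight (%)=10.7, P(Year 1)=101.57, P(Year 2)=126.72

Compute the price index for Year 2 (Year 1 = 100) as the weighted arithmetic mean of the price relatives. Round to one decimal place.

soybeans: 20.5 × (263.85/327.96) = 20.5 × 0.804519 = 16.4926
aluminium: 22.9 × (2737.85/2203.74) = 22.9 × 1.242365 = 28.4502
barley: 9.4 × (359.28/250.12) = 9.4 × 1.436431 = 13.5024
coal: 14.6 × (50.45/60.63) = 14.6 × 0.832096 = 12.1486
zinc: 21.9 × (3840.35/3199.39) = 21.9 × 1.200338 = 26.2874
crude oil: 10.7 × (126.72/101.57) = 10.7 × 1.247612 = 13.3495
Index = Σ wᵢ·(p₁ᵢ/p₀ᵢ) = 16.4926 + 28.4502 + 13.5024 + 12.1486 + 26.2874 + 13.3495 = 110.2307

110.2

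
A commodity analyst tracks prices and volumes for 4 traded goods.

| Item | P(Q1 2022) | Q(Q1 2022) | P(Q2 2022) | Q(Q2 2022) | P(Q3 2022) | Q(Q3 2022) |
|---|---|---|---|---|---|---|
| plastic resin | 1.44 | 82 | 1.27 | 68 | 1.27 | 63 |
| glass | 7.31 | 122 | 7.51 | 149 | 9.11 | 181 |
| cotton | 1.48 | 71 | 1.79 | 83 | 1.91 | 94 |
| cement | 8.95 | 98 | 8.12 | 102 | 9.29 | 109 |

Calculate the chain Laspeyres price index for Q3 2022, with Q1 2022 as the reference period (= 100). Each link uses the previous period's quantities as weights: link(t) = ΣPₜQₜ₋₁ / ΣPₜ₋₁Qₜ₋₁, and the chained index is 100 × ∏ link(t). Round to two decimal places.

113.98

Link Q1 2022→Q2 2022:
ΣP(Q2 2022)Q(Q1 2022) = 1.27×82 + 7.51×122 + 1.79×71 + 8.12×98 = 104.14 + 916.22 + 127.09 + 795.76 = 1943.21
ΣP(Q1 2022)Q(Q1 2022) = 1.44×82 + 7.31×122 + 1.48×71 + 8.95×98 = 118.08 + 891.82 + 105.08 + 877.1 = 1992.08
link = 1943.21/1992.08 = 0.975468
Link Q2 2022→Q3 2022:
ΣP(Q3 2022)Q(Q2 2022) = 1.27×68 + 9.11×149 + 1.91×83 + 9.29×102 = 86.36 + 1357.39 + 158.53 + 947.58 = 2549.86
ΣP(Q2 2022)Q(Q2 2022) = 1.27×68 + 7.51×149 + 1.79×83 + 8.12×102 = 86.36 + 1118.99 + 148.57 + 828.24 = 2182.16
link = 2549.86/2182.16 = 1.168503
Chained index = 100 × 0.975468 × 1.168503 = 113.9837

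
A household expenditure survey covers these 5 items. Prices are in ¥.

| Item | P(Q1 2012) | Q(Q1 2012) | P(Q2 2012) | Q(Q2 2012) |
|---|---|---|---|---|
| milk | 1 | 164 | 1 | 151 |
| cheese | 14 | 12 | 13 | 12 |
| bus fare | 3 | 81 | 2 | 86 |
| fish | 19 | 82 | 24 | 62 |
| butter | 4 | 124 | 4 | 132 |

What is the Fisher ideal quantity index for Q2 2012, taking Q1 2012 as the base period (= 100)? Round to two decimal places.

Laspeyres component (base-period weights):
ΣP(Q1 2012)Q(Q2 2012) = 1×151 + 14×12 + 3×86 + 19×62 + 4×132 = 151 + 168 + 258 + 1178 + 528 = 2283
ΣP(Q1 2012)Q(Q1 2012) = 1×164 + 14×12 + 3×81 + 19×82 + 4×124 = 164 + 168 + 243 + 1558 + 496 = 2629
L = 2283 / 2629 × 100 = 86.8391
Paasche component (current-period weights):
ΣP(Q2 2012)Q(Q2 2012) = 1×151 + 13×12 + 2×86 + 24×62 + 4×132 = 151 + 156 + 172 + 1488 + 528 = 2495
ΣP(Q2 2012)Q(Q1 2012) = 1×164 + 13×12 + 2×81 + 24×82 + 4×124 = 164 + 156 + 162 + 1968 + 496 = 2946
P = 2495 / 2946 × 100 = 84.6911
Fisher = √(L × P) = √(86.8391 × 84.6911) = 85.7584

85.76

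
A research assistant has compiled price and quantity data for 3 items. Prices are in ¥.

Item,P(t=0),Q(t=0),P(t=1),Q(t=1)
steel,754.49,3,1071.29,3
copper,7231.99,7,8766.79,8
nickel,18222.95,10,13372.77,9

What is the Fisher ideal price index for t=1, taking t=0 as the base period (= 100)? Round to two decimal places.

Laspeyres component (base-period weights):
ΣP(t=1)Q(t=0) = 1071.29×3 + 8766.79×7 + 13372.77×10 = 3213.87 + 61367.53 + 133727.7 = 198309.1
ΣP(t=0)Q(t=0) = 754.49×3 + 7231.99×7 + 18222.95×10 = 2263.47 + 50623.93 + 182229.5 = 235116.9
L = 198309.1 / 235116.9 × 100 = 84.3449
Paasche component (current-period weights):
ΣP(t=1)Q(t=1) = 1071.29×3 + 8766.79×8 + 13372.77×9 = 3213.87 + 70134.32 + 120354.93 = 193703.12
ΣP(t=0)Q(t=1) = 754.49×3 + 7231.99×8 + 18222.95×9 = 2263.47 + 57855.92 + 164006.55 = 224125.94
P = 193703.12 / 224125.94 × 100 = 86.4260
Fisher = √(L × P) = √(84.3449 × 86.4260) = 85.3791

85.38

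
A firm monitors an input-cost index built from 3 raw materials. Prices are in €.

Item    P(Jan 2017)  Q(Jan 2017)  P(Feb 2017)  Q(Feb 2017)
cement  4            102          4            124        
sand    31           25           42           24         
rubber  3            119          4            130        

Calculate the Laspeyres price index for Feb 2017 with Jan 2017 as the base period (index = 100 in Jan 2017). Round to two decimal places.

125.58

Laspeyres price index uses base-period quantities as weights.
ΣP(Feb 2017)·Q(Jan 2017) = 4×102 + 42×25 + 4×119 = 408 + 1050 + 476 = 1934
ΣP(Jan 2017)·Q(Jan 2017) = 4×102 + 31×25 + 3×119 = 408 + 775 + 357 = 1540
Index = 1934 / 1540 × 100 = 125.5844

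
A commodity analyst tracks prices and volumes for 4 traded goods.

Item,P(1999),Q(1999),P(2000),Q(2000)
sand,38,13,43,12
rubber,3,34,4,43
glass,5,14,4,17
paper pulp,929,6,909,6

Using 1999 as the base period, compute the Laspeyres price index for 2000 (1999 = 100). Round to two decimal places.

Laspeyres price index uses base-period quantities as weights.
ΣP(2000)·Q(1999) = 43×13 + 4×34 + 4×14 + 909×6 = 559 + 136 + 56 + 5454 = 6205
ΣP(1999)·Q(1999) = 38×13 + 3×34 + 5×14 + 929×6 = 494 + 102 + 70 + 5574 = 6240
Index = 6205 / 6240 × 100 = 99.4391

99.44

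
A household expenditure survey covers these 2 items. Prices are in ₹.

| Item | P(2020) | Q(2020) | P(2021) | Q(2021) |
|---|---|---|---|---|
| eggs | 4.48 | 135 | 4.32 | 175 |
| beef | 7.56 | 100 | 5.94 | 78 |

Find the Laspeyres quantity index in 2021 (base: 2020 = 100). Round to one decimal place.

100.9

Laspeyres quantity index uses base-period prices as weights.
ΣP(2020)·Q(2021) = 4.48×175 + 7.56×78 = 784 + 589.68 = 1373.68
ΣP(2020)·Q(2020) = 4.48×135 + 7.56×100 = 604.8 + 756 = 1360.8
Index = 1373.68 / 1360.8 × 100 = 100.9465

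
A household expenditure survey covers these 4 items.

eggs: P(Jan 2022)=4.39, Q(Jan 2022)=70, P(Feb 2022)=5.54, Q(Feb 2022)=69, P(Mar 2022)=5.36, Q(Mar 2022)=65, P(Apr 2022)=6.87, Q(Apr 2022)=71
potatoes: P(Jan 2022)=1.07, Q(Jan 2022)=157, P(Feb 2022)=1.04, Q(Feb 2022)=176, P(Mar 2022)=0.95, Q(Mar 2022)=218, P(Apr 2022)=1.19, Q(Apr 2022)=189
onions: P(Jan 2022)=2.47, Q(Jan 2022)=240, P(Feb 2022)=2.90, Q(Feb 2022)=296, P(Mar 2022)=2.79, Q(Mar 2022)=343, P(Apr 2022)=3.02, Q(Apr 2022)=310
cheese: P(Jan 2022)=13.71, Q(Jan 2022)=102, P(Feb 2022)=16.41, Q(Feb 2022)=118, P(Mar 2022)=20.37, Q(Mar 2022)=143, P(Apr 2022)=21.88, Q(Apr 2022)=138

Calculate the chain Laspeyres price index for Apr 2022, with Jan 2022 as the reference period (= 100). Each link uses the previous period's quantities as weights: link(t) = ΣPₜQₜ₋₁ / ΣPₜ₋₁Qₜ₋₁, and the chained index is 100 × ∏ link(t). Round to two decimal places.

Link Jan 2022→Feb 2022:
ΣP(Feb 2022)Q(Jan 2022) = 5.54×70 + 1.04×157 + 2.90×240 + 16.41×102 = 387.8 + 163.28 + 696 + 1673.82 = 2920.9
ΣP(Jan 2022)Q(Jan 2022) = 4.39×70 + 1.07×157 + 2.47×240 + 13.71×102 = 307.3 + 167.99 + 592.8 + 1398.42 = 2466.51
link = 2920.9/2466.51 = 1.184224
Link Feb 2022→Mar 2022:
ΣP(Mar 2022)Q(Feb 2022) = 5.36×69 + 0.95×176 + 2.79×296 + 20.37×118 = 369.84 + 167.2 + 825.84 + 2403.66 = 3766.54
ΣP(Feb 2022)Q(Feb 2022) = 5.54×69 + 1.04×176 + 2.90×296 + 16.41×118 = 382.26 + 183.04 + 858.4 + 1936.38 = 3360.08
link = 3766.54/3360.08 = 1.120967
Link Mar 2022→Apr 2022:
ΣP(Apr 2022)Q(Mar 2022) = 6.87×65 + 1.19×218 + 3.02×343 + 21.88×143 = 446.55 + 259.42 + 1035.86 + 3128.84 = 4870.67
ΣP(Mar 2022)Q(Mar 2022) = 5.36×65 + 0.95×218 + 2.79×343 + 20.37×143 = 348.4 + 207.1 + 956.97 + 2912.91 = 4425.38
link = 4870.67/4425.38 = 1.100622
Chained index = 100 × 1.184224 × 1.120967 × 1.100622 = 146.1049

146.10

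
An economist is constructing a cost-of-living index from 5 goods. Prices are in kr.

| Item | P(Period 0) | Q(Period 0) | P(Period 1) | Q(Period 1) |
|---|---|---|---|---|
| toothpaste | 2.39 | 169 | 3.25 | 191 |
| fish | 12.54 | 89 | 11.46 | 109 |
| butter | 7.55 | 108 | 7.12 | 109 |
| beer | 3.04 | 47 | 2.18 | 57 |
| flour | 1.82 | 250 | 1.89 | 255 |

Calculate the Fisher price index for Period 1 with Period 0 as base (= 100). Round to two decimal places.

99.18

Laspeyres component (base-period weights):
ΣP(Period 1)Q(Period 0) = 3.25×169 + 11.46×89 + 7.12×108 + 2.18×47 + 1.89×250 = 549.25 + 1019.94 + 768.96 + 102.46 + 472.5 = 2913.11
ΣP(Period 0)Q(Period 0) = 2.39×169 + 12.54×89 + 7.55×108 + 3.04×47 + 1.82×250 = 403.91 + 1116.06 + 815.4 + 142.88 + 455 = 2933.25
L = 2913.11 / 2933.25 × 100 = 99.3134
Paasche component (current-period weights):
ΣP(Period 1)Q(Period 1) = 3.25×191 + 11.46×109 + 7.12×109 + 2.18×57 + 1.89×255 = 620.75 + 1249.14 + 776.08 + 124.26 + 481.95 = 3252.18
ΣP(Period 0)Q(Period 1) = 2.39×191 + 12.54×109 + 7.55×109 + 3.04×57 + 1.82×255 = 456.49 + 1366.86 + 822.95 + 173.28 + 464.1 = 3283.68
P = 3252.18 / 3283.68 × 100 = 99.0407
Fisher = √(L × P) = √(99.3134 × 99.0407) = 99.1770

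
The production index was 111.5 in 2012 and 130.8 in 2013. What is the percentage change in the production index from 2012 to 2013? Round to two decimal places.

Change = (130.8 − 111.5) / 111.5 × 100
       = 19.3 / 111.5 × 100 = 17.3094%

17.31%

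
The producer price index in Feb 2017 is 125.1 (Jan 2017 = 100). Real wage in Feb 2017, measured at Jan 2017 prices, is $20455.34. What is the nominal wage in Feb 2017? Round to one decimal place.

25589.6

Nominal = Real × (Index/100) = 20455.34 × (125.1/100)
        = 20455.34 × 1.251 = 25589.6303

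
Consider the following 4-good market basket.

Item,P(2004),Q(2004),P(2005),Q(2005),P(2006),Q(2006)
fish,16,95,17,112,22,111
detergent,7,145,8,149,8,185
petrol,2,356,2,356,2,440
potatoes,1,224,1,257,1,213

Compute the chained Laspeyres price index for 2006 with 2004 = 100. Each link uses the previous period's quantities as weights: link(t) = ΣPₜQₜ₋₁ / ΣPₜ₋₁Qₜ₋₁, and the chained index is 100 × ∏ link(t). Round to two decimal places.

121.64

Link 2004→2005:
ΣP(2005)Q(2004) = 17×95 + 8×145 + 2×356 + 1×224 = 1615 + 1160 + 712 + 224 = 3711
ΣP(2004)Q(2004) = 16×95 + 7×145 + 2×356 + 1×224 = 1520 + 1015 + 712 + 224 = 3471
link = 3711/3471 = 1.069144
Link 2005→2006:
ΣP(2006)Q(2005) = 22×112 + 8×149 + 2×356 + 1×257 = 2464 + 1192 + 712 + 257 = 4625
ΣP(2005)Q(2005) = 17×112 + 8×149 + 2×356 + 1×257 = 1904 + 1192 + 712 + 257 = 4065
link = 4625/4065 = 1.137761
Chained index = 100 × 1.069144 × 1.137761 = 121.6431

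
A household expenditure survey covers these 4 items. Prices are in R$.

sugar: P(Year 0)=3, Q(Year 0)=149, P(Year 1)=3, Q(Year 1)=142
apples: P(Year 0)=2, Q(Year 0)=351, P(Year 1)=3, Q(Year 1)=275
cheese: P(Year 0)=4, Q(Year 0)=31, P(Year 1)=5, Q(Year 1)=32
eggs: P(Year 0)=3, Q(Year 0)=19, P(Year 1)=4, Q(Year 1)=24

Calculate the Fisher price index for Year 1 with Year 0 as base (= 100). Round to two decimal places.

Laspeyres component (base-period weights):
ΣP(Year 1)Q(Year 0) = 3×149 + 3×351 + 5×31 + 4×19 = 447 + 1053 + 155 + 76 = 1731
ΣP(Year 0)Q(Year 0) = 3×149 + 2×351 + 4×31 + 3×19 = 447 + 702 + 124 + 57 = 1330
L = 1731 / 1330 × 100 = 130.1504
Paasche component (current-period weights):
ΣP(Year 1)Q(Year 1) = 3×142 + 3×275 + 5×32 + 4×24 = 426 + 825 + 160 + 96 = 1507
ΣP(Year 0)Q(Year 1) = 3×142 + 2×275 + 4×32 + 3×24 = 426 + 550 + 128 + 72 = 1176
P = 1507 / 1176 × 100 = 128.1463
Fisher = √(L × P) = √(130.1504 × 128.1463) = 129.1444

129.14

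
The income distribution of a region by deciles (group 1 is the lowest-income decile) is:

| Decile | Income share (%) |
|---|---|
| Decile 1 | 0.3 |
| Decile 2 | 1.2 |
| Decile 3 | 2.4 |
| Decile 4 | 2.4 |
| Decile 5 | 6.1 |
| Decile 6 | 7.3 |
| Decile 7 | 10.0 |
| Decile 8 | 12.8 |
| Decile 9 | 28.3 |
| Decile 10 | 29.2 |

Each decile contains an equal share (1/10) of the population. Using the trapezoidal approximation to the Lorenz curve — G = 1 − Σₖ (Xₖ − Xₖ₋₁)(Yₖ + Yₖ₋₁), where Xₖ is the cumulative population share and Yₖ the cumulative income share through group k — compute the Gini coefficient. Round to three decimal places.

Cumulative income shares Yₖ: 0.0030, 0.0150, 0.0390, 0.0630, 0.1240, 0.1970, 0.2970, 0.4250, 0.7080, 1.0000
Σ (Xₖ−Xₖ₋₁)(Yₖ+Yₖ₋₁) = (1/10)(0.0030+0.0000) + (1/10)(0.0150+0.0030) + (1/10)(0.0390+0.0150) + (1/10)(0.0630+0.0390) + (1/10)(0.1240+0.0630) + (1/10)(0.1970+0.1240) + (1/10)(0.2970+0.1970) + (1/10)(0.4250+0.2970) + (1/10)(0.7080+0.4250) + (1/10)(1.0000+0.7080)
  = 0.0003 + 0.0018 + 0.0054 + 0.0102 + 0.0187 + 0.0321 + 0.0494 + 0.0722 + 0.1133 + 0.1708 = 0.4742
G = 1 − 0.4742 = 0.5258

0.526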